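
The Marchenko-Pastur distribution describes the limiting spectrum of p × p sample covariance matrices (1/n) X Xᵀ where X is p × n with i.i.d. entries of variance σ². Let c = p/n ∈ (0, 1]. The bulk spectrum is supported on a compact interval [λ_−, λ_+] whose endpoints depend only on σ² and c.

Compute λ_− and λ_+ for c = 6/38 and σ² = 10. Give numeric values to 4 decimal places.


c = 6/38 = 0.157895; √c = 0.397360.
λ_− = σ² (1 − √c)² = 10 · (1 − 0.397360)² = 10 · (0.602640)² = 3.631753.
λ_+ = σ² (1 + √c)² = 10 · (1 + 0.397360)² = 10 · (1.397360)² = 19.526142.

Rounded to 4 decimal places: λ_− ≈ 3.6318, λ_+ ≈ 19.5261.


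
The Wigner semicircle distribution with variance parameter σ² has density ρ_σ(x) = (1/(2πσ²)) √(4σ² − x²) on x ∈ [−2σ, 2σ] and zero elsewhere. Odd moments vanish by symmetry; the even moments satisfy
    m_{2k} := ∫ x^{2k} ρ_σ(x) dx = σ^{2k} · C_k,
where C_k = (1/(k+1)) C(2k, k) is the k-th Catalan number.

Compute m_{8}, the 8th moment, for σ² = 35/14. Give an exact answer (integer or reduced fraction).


By the scaled semicircle moment identity, m_{2k} = σ^{2k} · C_k with k = 4.
C_4 = (1/(k+1)) · C(2k, k) = (1/5) · C(8, 4) = (1/5) · 70 = 14.
σ^{2k} = (σ²)^k = (35/14)^4 = 625/16.

Therefore m_{8} = σ^{8} · C_4 = (625/16) · 14 = 4375/8.


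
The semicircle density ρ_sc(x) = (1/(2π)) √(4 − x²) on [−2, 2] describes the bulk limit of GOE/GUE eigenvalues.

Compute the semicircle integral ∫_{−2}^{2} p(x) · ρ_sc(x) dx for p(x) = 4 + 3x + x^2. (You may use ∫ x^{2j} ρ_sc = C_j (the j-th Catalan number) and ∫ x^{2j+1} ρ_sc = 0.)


Write p(x) = Σ a_i x^i, split into monomials and integrate each against ρ_sc separately.
Using ∫ x^{2j} ρ_sc = C_j = (1/(j+1)) C(2j, j) (Catalan numbers) and ∫ x^{2j+1} ρ_sc = 0 (odd monomials vanish by symmetry):
  i = 0 (even): a_0 · C_{0} = 4 · 1 = 4
  i = 1 (odd): ∫ x^1 ρ_sc = 0 (vanishes)
  i = 2 (even): a_2 · C_{1} = 1 · 1 = 1

Summing the contributions: ∫_{−2}^{2} p(x) ρ_sc(x) dx = 4 + 1 = 5.


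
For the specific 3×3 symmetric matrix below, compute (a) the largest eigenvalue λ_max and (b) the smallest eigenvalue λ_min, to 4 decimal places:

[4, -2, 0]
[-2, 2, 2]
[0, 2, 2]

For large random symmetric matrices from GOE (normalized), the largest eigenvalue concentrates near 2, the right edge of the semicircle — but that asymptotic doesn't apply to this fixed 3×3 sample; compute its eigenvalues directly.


Since M is real symmetric, all three eigenvalues are real; they are the roots of det(λI − M) = λ³ − (tr M) λ² + s λ − det M, where s is the sum of the principal 2×2 minors.
tr M = 4 + 2 + 2 = 8.
s = (4·2 − (-2)²) + (4·2 − 0²) + (2·2 − 2²) = 4 + 8 + 0 = 12.
det M (expand along row 1) = 4·0 − (-2)·(-4) + 0·(-4) = -8.
Characteristic polynomial: λ³ − 8λ² + 12λ + 8 = 0.
Substitute λ = y + (tr M)/3 = y + 2.666667 to remove the quadratic term: y³ + p·y + q = 0 with p = s − (tr M)²/3 = -9.333333 and q = −2(tr M)³/27 + (tr M)·s/3 − det M = 2.074074.
Three real roots ⇒ use the trigonometric (Viète) form: r = 2√(−p/3) = 3.527668, φ = arccos(3q/(p·r)) = arccos(-0.188982) = 1.760922 rad.
y_k = r·cos(φ/3 − 2πk/3) for k = 0, 1, 2 gives y = 2.937209, 0.223417, -3.160626.
λ_k = y_k + 2.666667 gives λ = 5.6039, 2.8901, -0.4940 (check: the sum is 8.0000 = tr M).

Hence λ_max = 5.6039 and λ_min = -0.4940.


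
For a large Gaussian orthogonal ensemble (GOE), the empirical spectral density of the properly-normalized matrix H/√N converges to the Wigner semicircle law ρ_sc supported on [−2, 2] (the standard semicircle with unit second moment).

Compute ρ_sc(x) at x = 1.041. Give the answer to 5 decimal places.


ρ_sc(x) = (1/(2π)) √(4 − x²). With x = 1.041:
  4 − x² = 4 − (1.041)² = 4 − 1.083681 = 2.916319.
  √(4 − x²) = 1.707723.
  1/(2π) = 0.159155.
  ρ_sc(1.041) = 0.159155 · 1.707723 = 0.271793.

Rounded to 5 decimal places: ρ_sc(1.041) ≈ 0.27179.


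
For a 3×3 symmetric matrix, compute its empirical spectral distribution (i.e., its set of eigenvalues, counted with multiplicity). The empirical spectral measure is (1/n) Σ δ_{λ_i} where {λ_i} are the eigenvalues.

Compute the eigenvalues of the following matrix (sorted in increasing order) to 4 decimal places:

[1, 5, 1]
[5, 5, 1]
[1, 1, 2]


Since M is real symmetric, all three eigenvalues are real; they are the roots of det(λI − M) = λ³ − (tr M) λ² + s λ − det M, where s is the sum of the principal 2×2 minors.
tr M = 1 + 5 + 2 = 8.
s = (1·5 − 5²) + (1·2 − 1²) + (5·2 − 1²) = -20 + 1 + 9 = -10.
det M (expand along row 1) = 1·9 − 5·9 + 1·0 = -36.
Characteristic polynomial: λ³ − 8λ² − 10λ + 36 = 0.
Substitute λ = y + (tr M)/3 = y + 2.666667 to remove the quadratic term: y³ + p·y + q = 0 with p = s − (tr M)²/3 = -31.333333 and q = −2(tr M)³/27 + (tr M)·s/3 − det M = -28.592593.
Three real roots ⇒ use the trigonometric (Viète) form: r = 2√(−p/3) = 6.463573, φ = arccos(3q/(p·r)) = arccos(0.423541) = 1.133446 rad.
y_k = r·cos(φ/3 − 2πk/3) for k = 0, 1, 2 gives y = 6.007715, -0.938949, -5.068767.
λ_k = y_k + 2.666667 gives λ = 8.6744, 1.7277, -2.4021 (check: the sum is 8.0000 = tr M).

Eigenvalues sorted in increasing order: [-2.4021, 1.7277, 8.6744].


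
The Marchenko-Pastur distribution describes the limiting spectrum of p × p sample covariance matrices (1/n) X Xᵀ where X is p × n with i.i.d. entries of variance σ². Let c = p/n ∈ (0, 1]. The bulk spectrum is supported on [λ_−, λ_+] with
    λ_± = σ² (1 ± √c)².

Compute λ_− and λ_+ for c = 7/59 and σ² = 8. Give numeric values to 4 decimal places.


c = 7/59 = 0.118644; √c = 0.344447.
λ_− = σ² (1 − √c)² = 8 · (1 − 0.344447)² = 8 · (0.655553)² = 3.437993.
λ_+ = σ² (1 + √c)² = 8 · (1 + 0.344447)² = 8 · (1.344447)² = 14.460312.

Rounded to 4 decimal places: λ_− ≈ 3.4380, λ_+ ≈ 14.4603.


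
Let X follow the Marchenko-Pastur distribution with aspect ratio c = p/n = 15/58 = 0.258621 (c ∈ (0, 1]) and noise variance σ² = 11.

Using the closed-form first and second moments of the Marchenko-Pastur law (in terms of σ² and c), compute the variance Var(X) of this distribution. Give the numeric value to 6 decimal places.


Recall the MP moments m_1 = E[X] = σ² and m_2 = E[X²] = σ⁴ (1 + c).
m_1 = E[X] = σ² = 11, so m_1² = 121.
m_2 = E[X²] = σ⁴ (1 + c) = 121 · (1 + 0.258621) = 121 · 1.258621 = 152.293103.
(Note m_2 − m_1² simplifies to c · σ⁴ = 0.258621 · 121.)

Var(X) = m_2 − m_1² = 152.293103 − 121 = 31.293103.


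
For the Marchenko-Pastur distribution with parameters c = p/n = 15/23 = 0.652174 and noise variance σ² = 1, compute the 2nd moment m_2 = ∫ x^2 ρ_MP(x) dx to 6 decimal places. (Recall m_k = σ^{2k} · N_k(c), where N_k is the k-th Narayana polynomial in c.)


E[X²] = σ⁴ (1 + c) (second MP moment). With σ² = 1 (so σ⁴ = 1) and c = 15/23 = 0.652174: E[X²] = 1 · (1 + 0.652174) = 1 · 1.652174.

So E[X^2] = 1.652174.


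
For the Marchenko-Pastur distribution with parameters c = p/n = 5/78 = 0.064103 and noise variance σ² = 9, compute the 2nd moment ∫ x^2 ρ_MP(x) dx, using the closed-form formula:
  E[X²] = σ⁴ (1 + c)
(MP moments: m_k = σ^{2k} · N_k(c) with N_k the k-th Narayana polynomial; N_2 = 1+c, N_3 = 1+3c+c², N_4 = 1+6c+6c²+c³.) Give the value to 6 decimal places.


E[X²] = σ⁴ (1 + c) (second MP moment). With σ² = 9 (so σ⁴ = 81) and c = 5/78 = 0.064103: E[X²] = 81 · (1 + 0.064103) = 81 · 1.064103.

So E[X^2] = 86.192308.


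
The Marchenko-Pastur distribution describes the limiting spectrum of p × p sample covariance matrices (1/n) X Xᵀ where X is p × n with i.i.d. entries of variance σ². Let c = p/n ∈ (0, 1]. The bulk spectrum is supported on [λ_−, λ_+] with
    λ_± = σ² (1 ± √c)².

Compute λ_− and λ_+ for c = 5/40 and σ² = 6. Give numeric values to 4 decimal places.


c = 5/40 = 0.125000; √c = 0.353553.
λ_− = σ² (1 − √c)² = 6 · (1 − 0.353553)² = 6 · (0.646447)² = 2.507359.
λ_+ = σ² (1 + √c)² = 6 · (1 + 0.353553)² = 6 · (1.353553)² = 10.992641.

Rounded to 4 decimal places: λ_− ≈ 2.5074, λ_+ ≈ 10.9926.


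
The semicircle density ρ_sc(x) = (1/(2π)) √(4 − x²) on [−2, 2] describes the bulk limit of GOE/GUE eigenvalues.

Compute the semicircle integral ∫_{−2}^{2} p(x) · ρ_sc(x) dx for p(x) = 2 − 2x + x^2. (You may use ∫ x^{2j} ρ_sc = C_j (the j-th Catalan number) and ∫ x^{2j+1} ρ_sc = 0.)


Write p(x) = Σ a_i x^i, split into monomials and integrate each against ρ_sc separately.
Using ∫ x^{2j} ρ_sc = C_j = (1/(j+1)) C(2j, j) (Catalan numbers) and ∫ x^{2j+1} ρ_sc = 0 (odd monomials vanish by symmetry):
  i = 0 (even): a_0 · C_{0} = 2 · 1 = 2
  i = 1 (odd): ∫ x^1 ρ_sc = 0 (vanishes)
  i = 2 (even): a_2 · C_{1} = 1 · 1 = 1

Summing the contributions: ∫_{−2}^{2} p(x) ρ_sc(x) dx = 2 + 1 = 3.


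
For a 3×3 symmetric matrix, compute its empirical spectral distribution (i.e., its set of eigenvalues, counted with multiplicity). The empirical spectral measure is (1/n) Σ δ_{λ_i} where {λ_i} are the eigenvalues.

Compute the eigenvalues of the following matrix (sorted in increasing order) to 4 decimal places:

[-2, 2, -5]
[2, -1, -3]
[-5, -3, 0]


Since M is real symmetric, all three eigenvalues are real; they are the roots of det(λI − M) = λ³ − (tr M) λ² + s λ − det M, where s is the sum of the principal 2×2 minors.
tr M = -2 + (-1) + 0 = -3.
s = ((-2)·(-1) − 2²) + ((-2)·0 − (-5)²) + ((-1)·0 − (-3)²) = -2 + (-25) + (-9) = -36.
det M (expand along row 1) = (-2)·(-9) − 2·(-15) + (-5)·(-11) = 103.
Characteristic polynomial: λ³ + 3λ² − 36λ − 103 = 0.
Substitute λ = y + (tr M)/3 = y − 1.000000 to remove the quadratic term: y³ + p·y + q = 0 with p = s − (tr M)²/3 = -39.000000 and q = −2(tr M)³/27 + (tr M)·s/3 − det M = -65.000000.
Three real roots ⇒ use the trigonometric (Viète) form: r = 2√(−p/3) = 7.211103, φ = arccos(3q/(p·r)) = arccos(0.693375) = 0.804634 rad.
y_k = r·cos(φ/3 − 2πk/3) for k = 0, 1, 2 gives y = 6.953280, -1.821672, -5.131609.
λ_k = y_k − 1.000000 gives λ = 5.9533, -2.8217, -6.1316 (check: the sum is -3.0000 = tr M).

Eigenvalues sorted in increasing order: [-6.1316, -2.8217, 5.9533].


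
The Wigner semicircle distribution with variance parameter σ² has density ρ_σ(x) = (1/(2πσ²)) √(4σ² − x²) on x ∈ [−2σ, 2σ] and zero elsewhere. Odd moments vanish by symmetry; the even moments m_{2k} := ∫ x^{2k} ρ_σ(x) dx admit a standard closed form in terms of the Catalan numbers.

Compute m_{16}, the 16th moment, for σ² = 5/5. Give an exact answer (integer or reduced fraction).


By the scaled semicircle moment identity, m_{2k} = σ^{2k} · C_k with k = 8.
C_8 = (1/(k+1)) · C(2k, k) = (1/9) · C(16, 8) = (1/9) · 12870 = 1430.
σ^{2k} = (σ²)^k = (5/5)^8 = 1.

Therefore m_{16} = σ^{16} · C_8 = 1 · 1430 = 1430.


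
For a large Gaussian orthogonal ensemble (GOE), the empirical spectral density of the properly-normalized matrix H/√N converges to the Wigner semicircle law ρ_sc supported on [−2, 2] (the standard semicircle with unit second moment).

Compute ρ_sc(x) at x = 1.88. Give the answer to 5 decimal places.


ρ_sc(x) = (1/(2π)) √(4 − x²). With x = 1.88:
  4 − x² = 4 − (1.88)² = 4 − 3.534400 = 0.465600.
  √(4 − x²) = 0.682349.
  1/(2π) = 0.159155.
  ρ_sc(1.88) = 0.159155 · 0.682349 = 0.108599.

Rounded to 5 decimal places: ρ_sc(1.88) ≈ 0.10860.


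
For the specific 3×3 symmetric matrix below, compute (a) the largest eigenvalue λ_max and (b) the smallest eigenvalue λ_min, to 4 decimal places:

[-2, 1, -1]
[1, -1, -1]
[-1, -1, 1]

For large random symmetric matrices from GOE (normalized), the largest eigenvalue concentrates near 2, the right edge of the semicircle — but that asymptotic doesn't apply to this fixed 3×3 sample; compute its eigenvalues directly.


Since M is real symmetric, all three eigenvalues are real; they are the roots of det(λI − M) = λ³ − (tr M) λ² + s λ − det M, where s is the sum of the principal 2×2 minors.
tr M = -2 + (-1) + 1 = -2.
s = ((-2)·(-1) − 1²) + ((-2)·1 − (-1)²) + ((-1)·1 − (-1)²) = 1 + (-3) + (-2) = -4.
det M (expand along row 1) = (-2)·(-2) − 1·0 + (-1)·(-2) = 6.
Characteristic polynomial: λ³ + 2λ² − 4λ − 6 = 0.
Substitute λ = y + (tr M)/3 = y − 0.666667 to remove the quadratic term: y³ + p·y + q = 0 with p = s − (tr M)²/3 = -5.333333 and q = −2(tr M)³/27 + (tr M)·s/3 − det M = -2.740741.
Three real roots ⇒ use the trigonometric (Viète) form: r = 2√(−p/3) = 2.666667, φ = arccos(3q/(p·r)) = arccos(0.578125) = 0.954367 rad.
y_k = r·cos(φ/3 − 2πk/3) for k = 0, 1, 2 gives y = 2.532865, -0.544089, -1.988776.
λ_k = y_k − 0.666667 gives λ = 1.8662, -1.2108, -2.6554 (check: the sum is -2.0000 = tr M).

Hence λ_max = 1.8662 and λ_min = -2.6554.


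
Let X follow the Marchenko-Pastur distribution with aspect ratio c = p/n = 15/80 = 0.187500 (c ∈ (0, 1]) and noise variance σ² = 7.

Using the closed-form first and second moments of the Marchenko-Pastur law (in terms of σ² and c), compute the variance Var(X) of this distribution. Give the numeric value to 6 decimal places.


Recall the MP moments m_1 = E[X] = σ² and m_2 = E[X²] = σ⁴ (1 + c).
m_1 = E[X] = σ² = 7, so m_1² = 49.
m_2 = E[X²] = σ⁴ (1 + c) = 49 · (1 + 0.187500) = 49 · 1.187500 = 58.187500.
(Note m_2 − m_1² simplifies to c · σ⁴ = 0.187500 · 49.)

Var(X) = m_2 − m_1² = 58.187500 − 49 = 9.187500.


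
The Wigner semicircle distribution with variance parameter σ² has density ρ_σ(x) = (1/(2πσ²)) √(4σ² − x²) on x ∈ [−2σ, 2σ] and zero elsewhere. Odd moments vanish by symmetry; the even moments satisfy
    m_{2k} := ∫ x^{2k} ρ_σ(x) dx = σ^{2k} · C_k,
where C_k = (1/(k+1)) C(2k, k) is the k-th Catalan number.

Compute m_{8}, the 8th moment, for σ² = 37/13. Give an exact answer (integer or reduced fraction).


By the scaled semicircle moment identity, m_{2k} = σ^{2k} · C_k with k = 4.
C_4 = (1/(k+1)) · C(2k, k) = (1/5) · C(8, 4) = (1/5) · 70 = 14.
σ^{2k} = (σ²)^k = (37/13)^4 = 1874161/28561.

Therefore m_{8} = σ^{8} · C_4 = (1874161/28561) · 14 = 26238254/28561.


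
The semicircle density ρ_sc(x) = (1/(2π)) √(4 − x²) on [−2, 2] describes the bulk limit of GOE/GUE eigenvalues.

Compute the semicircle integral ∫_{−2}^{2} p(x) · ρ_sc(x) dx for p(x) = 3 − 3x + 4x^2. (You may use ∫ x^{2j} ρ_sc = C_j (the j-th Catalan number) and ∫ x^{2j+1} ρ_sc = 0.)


Write p(x) = Σ a_i x^i, split into monomials and integrate each against ρ_sc separately.
Using ∫ x^{2j} ρ_sc = C_j = (1/(j+1)) C(2j, j) (Catalan numbers) and ∫ x^{2j+1} ρ_sc = 0 (odd monomials vanish by symmetry):
  i = 0 (even): a_0 · C_{0} = 3 · 1 = 3
  i = 1 (odd): ∫ x^1 ρ_sc = 0 (vanishes)
  i = 2 (even): a_2 · C_{1} = 4 · 1 = 4

Summing the contributions: ∫_{−2}^{2} p(x) ρ_sc(x) dx = 3 + 4 = 7.


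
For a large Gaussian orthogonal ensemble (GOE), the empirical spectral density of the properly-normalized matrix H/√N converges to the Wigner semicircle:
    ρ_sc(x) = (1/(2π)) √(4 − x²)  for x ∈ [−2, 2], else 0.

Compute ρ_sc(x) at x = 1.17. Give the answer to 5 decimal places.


ρ_sc(x) = (1/(2π)) √(4 − x²). With x = 1.17:
  4 − x² = 4 − (1.17)² = 4 − 1.368900 = 2.631100.
  √(4 − x²) = 1.622067.
  1/(2π) = 0.159155.
  ρ_sc(1.17) = 0.159155 · 1.622067 = 0.258160.

Rounded to 5 decimal places: ρ_sc(1.17) ≈ 0.25816.


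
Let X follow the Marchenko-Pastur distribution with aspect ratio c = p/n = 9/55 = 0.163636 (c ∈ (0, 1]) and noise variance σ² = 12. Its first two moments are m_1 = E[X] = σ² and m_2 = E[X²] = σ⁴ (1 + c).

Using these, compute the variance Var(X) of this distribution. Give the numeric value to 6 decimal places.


m_1 = E[X] = σ² = 12, so m_1² = 144.
m_2 = E[X²] = σ⁴ (1 + c) = 144 · (1 + 0.163636) = 144 · 1.163636 = 167.563636.
(Note m_2 − m_1² simplifies to c · σ⁴ = 0.163636 · 144.)

Var(X) = m_2 − m_1² = 167.563636 − 144 = 23.563636.


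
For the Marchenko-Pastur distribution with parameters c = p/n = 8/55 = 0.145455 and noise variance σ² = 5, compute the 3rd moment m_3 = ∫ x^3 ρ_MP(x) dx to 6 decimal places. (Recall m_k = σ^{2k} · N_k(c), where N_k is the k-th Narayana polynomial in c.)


E[X³] = σ⁶ (1 + 3c + c²) (third MP moment). With σ² = 5 (so σ⁶ = 125) and c = 8/55 = 0.145455: E[X³] = 125 · (1 + 3·0.145455 + (0.145455)²) = 125 · 1.457521.

So E[X^3] = 182.190083.


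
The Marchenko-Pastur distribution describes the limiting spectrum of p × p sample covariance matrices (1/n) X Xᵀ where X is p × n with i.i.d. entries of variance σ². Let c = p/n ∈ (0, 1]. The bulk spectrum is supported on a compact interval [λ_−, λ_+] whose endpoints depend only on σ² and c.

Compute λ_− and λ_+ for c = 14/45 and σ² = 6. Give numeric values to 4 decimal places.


c = 14/45 = 0.311111; √c = 0.557773.
λ_− = σ² (1 − √c)² = 6 · (1 − 0.557773)² = 6 · (0.442227)² = 1.173386.
λ_+ = σ² (1 + √c)² = 6 · (1 + 0.557773)² = 6 · (1.557773)² = 14.559947.

Rounded to 4 decimal places: λ_− ≈ 1.1734, λ_+ ≈ 14.5599.


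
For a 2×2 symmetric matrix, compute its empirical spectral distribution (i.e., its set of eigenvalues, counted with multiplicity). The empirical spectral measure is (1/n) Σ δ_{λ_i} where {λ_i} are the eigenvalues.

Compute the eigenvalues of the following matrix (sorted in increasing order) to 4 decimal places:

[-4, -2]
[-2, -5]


Since M is real symmetric, both eigenvalues are real; they are the roots of det(λI − M) = λ² − (tr M) λ + det M.
tr M = -4 + (-5) = -9.
det M = (-4)·(-5) − (-2)² = 20 − 4 = 16.
Characteristic polynomial: λ² + 9λ + 16 = 0.
Discriminant Δ = (tr M)² − 4·det M = 81 − 64 = 17; √Δ = 4.123106.
λ = (tr M ± √Δ)/2 = (-9 ± 4.123106)/2, giving (tr M − √Δ)/2 = -6.5616 and (tr M + √Δ)/2 = -2.4384.

Eigenvalues sorted in increasing order: [-6.5616, -2.4384].


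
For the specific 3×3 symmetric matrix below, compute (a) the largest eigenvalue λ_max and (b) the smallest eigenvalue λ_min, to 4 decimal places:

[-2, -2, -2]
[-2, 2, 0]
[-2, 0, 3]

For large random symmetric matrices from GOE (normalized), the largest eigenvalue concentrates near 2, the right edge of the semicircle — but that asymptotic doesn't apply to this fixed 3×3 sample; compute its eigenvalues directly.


Since M is real symmetric, all three eigenvalues are real; they are the roots of det(λI − M) = λ³ − (tr M) λ² + s λ − det M, where s is the sum of the principal 2×2 minors.
tr M = -2 + 2 + 3 = 3.
s = ((-2)·2 − (-2)²) + ((-2)·3 − (-2)²) + (2·3 − 0²) = -8 + (-10) + 6 = -12.
det M (expand along row 1) = (-2)·6 − (-2)·(-6) + (-2)·4 = -32.
Characteristic polynomial: λ³ − 3λ² − 12λ + 32 = 0.
Substitute λ = y + (tr M)/3 = y + 1.000000 to remove the quadratic term: y³ + p·y + q = 0 with p = s − (tr M)²/3 = -15.000000 and q = −2(tr M)³/27 + (tr M)·s/3 − det M = 18.000000.
Three real roots ⇒ use the trigonometric (Viète) form: r = 2√(−p/3) = 4.472136, φ = arccos(3q/(p·r)) = arccos(-0.804984) = 2.506446 rad.
y_k = r·cos(φ/3 − 2πk/3) for k = 0, 1, 2 gives y = 3.000000, 1.372281, -4.372281.
λ_k = y_k + 1.000000 gives λ = 4.0000, 2.3723, -3.3723 (check: the sum is 3.0000 = tr M).

Hence λ_max = 4.0000 and λ_min = -3.3723.


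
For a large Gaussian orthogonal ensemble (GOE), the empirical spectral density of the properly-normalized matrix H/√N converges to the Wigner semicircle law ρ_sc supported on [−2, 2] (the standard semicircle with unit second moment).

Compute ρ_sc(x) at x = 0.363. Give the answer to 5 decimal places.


ρ_sc(x) = (1/(2π)) √(4 − x²). With x = 0.363:
  4 − x² = 4 − (0.363)² = 4 − 0.131769 = 3.868231.
  √(4 − x²) = 1.966782.
  1/(2π) = 0.159155.
  ρ_sc(0.363) = 0.159155 · 1.966782 = 0.313023.

Rounded to 5 decimal places: ρ_sc(0.363) ≈ 0.31302.


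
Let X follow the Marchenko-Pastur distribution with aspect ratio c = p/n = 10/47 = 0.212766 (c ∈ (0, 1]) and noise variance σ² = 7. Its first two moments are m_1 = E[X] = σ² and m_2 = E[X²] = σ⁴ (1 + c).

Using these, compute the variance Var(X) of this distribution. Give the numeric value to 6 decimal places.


m_1 = E[X] = σ² = 7, so m_1² = 49.
m_2 = E[X²] = σ⁴ (1 + c) = 49 · (1 + 0.212766) = 49 · 1.212766 = 59.425532.
(Note m_2 − m_1² simplifies to c · σ⁴ = 0.212766 · 49.)

Var(X) = m_2 − m_1² = 59.425532 − 49 = 10.425532.


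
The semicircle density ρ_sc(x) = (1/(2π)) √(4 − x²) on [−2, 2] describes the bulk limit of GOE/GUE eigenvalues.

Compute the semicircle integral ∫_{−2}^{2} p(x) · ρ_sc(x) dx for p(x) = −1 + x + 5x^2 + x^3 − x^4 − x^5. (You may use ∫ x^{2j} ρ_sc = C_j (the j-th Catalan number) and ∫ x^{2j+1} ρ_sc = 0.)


Write p(x) = Σ a_i x^i, split into monomials and integrate each against ρ_sc separately.
Using ∫ x^{2j} ρ_sc = C_j = (1/(j+1)) C(2j, j) (Catalan numbers) and ∫ x^{2j+1} ρ_sc = 0 (odd monomials vanish by symmetry):
  i = 0 (even): a_0 · C_{0} = -1 · 1 = -1
  i = 1 (odd): ∫ x^1 ρ_sc = 0 (vanishes)
  i = 2 (even): a_2 · C_{1} = 5 · 1 = 5
  i = 3 (odd): ∫ x^3 ρ_sc = 0 (vanishes)
  i = 4 (even): a_4 · C_{2} = -1 · 2 = -2
  i = 5 (odd): ∫ x^5 ρ_sc = 0 (vanishes)

Summing the contributions: ∫_{−2}^{2} p(x) ρ_sc(x) dx = (-1) + 5 + (-2) = 2.


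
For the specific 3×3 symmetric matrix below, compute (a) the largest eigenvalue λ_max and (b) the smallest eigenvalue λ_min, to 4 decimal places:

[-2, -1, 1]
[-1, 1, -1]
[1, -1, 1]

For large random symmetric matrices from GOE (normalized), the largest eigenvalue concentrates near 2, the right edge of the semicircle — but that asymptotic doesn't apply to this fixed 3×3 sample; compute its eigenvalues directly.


Since M is real symmetric, all three eigenvalues are real; they are the roots of det(λI − M) = λ³ − (tr M) λ² + s λ − det M, where s is the sum of the principal 2×2 minors.
tr M = -2 + 1 + 1 = 0.
s = ((-2)·1 − (-1)²) + ((-2)·1 − 1²) + (1·1 − (-1)²) = -3 + (-3) + 0 = -6.
det M (expand along row 1) = (-2)·0 − (-1)·0 + 1·0 = 0.
Characteristic polynomial: λ³ − 6λ = 0.
Substitute λ = y + (tr M)/3 = y + 0.000000 to remove the quadratic term: y³ + p·y + q = 0 with p = s − (tr M)²/3 = -6.000000 and q = −2(tr M)³/27 + (tr M)·s/3 − det M = 0.000000.
Three real roots ⇒ use the trigonometric (Viète) form: r = 2√(−p/3) = 2.828427, φ = arccos(3q/(p·r)) = arccos(0.000000) = 1.570796 rad.
y_k = r·cos(φ/3 − 2πk/3) for k = 0, 1, 2 gives y = 2.449490, 0.000000, -2.449490.
λ_k = y_k + 0.000000 gives λ = 2.4495, 0.0000, -2.4495 (check: the sum is 0.0000 = tr M).

Hence λ_max = 2.4495 and λ_min = -2.4495.


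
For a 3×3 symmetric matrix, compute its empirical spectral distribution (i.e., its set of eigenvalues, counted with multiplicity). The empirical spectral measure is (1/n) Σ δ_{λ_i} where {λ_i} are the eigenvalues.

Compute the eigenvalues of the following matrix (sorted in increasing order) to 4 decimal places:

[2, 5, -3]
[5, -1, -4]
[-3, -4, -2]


Since M is real symmetric, all three eigenvalues are real; they are the roots of det(λI − M) = λ³ − (tr M) λ² + s λ − det M, where s is the sum of the principal 2×2 minors.
tr M = 2 + (-1) + (-2) = -1.
s = (2·(-1) − 5²) + (2·(-2) − (-3)²) + ((-1)·(-2) − (-4)²) = -27 + (-13) + (-14) = -54.
det M (expand along row 1) = 2·(-14) − 5·(-22) + (-3)·(-23) = 151.
Characteristic polynomial: λ³ + λ² − 54λ − 151 = 0.
Substitute λ = y + (tr M)/3 = y − 0.333333 to remove the quadratic term: y³ + p·y + q = 0 with p = s − (tr M)²/3 = -54.333333 and q = −2(tr M)³/27 + (tr M)·s/3 − det M = -132.925926.
Three real roots ⇒ use the trigonometric (Viète) form: r = 2√(−p/3) = 8.511430, φ = arccos(3q/(p·r)) = arccos(0.862307) = 0.530988 rad.
y_k = r·cos(φ/3 − 2πk/3) for k = 0, 1, 2 gives y = 8.378457, -2.891372, -5.487084.
λ_k = y_k − 0.333333 gives λ = 8.0451, -3.2247, -5.8204 (check: the sum is -1.0000 = tr M).

Eigenvalues sorted in increasing order: [-5.8204, -3.2247, 8.0451].


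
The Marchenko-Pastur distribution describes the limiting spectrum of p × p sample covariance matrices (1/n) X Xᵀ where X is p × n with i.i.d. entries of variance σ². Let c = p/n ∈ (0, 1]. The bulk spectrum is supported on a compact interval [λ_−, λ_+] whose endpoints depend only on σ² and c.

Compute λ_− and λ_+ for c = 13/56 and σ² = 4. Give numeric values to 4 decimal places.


c = 13/56 = 0.232143; √c = 0.481812.
λ_− = σ² (1 − √c)² = 4 · (1 − 0.481812)² = 4 · (0.518188)² = 1.074075.
λ_+ = σ² (1 + √c)² = 4 · (1 + 0.481812)² = 4 · (1.481812)² = 8.783068.

Rounded to 4 decimal places: λ_− ≈ 1.0741, λ_+ ≈ 8.7831.


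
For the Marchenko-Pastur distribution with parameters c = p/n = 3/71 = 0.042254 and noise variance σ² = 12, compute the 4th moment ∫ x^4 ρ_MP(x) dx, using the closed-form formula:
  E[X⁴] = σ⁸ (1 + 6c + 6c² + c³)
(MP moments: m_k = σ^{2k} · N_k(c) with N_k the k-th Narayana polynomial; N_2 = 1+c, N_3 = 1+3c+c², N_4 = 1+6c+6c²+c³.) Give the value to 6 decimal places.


E[X⁴] = σ⁸ (1 + 6c + 6c² + c³) (fourth MP moment). With σ² = 12 (so σ⁸ = 20736) and c = 3/71 = 0.042254: E[X⁴] = 20736 · (1 + 6·0.042254 + 6·(0.042254)² + (0.042254)³) = 20736 · 1.264309.

So E[X^4] = 26216.705717.


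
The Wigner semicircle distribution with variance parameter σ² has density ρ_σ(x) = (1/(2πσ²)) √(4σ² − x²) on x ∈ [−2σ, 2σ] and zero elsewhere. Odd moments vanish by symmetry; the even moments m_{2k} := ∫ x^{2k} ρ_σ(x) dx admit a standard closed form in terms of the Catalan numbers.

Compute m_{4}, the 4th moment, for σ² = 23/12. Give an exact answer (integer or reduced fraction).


By the scaled semicircle moment identity, m_{2k} = σ^{2k} · C_k with k = 2.
C_2 = (1/(k+1)) · C(2k, k) = (1/3) · C(4, 2) = (1/3) · 6 = 2.
σ^{2k} = (σ²)^k = (23/12)^2 = 529/144.

Therefore m_{4} = σ^{4} · C_2 = (529/144) · 2 = 529/72.


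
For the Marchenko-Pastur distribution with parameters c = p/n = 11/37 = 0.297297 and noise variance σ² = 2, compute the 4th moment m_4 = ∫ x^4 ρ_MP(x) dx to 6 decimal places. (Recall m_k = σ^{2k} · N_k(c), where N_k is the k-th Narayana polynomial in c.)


E[X⁴] = σ⁸ (1 + 6c + 6c² + c³) (fourth MP moment). With σ² = 2 (so σ⁸ = 16) and c = 11/37 = 0.297297: E[X⁴] = 16 · (1 + 6·0.297297 + 6·(0.297297)² + (0.297297)³) = 16 · 3.340375.

So E[X^4] = 53.445995.


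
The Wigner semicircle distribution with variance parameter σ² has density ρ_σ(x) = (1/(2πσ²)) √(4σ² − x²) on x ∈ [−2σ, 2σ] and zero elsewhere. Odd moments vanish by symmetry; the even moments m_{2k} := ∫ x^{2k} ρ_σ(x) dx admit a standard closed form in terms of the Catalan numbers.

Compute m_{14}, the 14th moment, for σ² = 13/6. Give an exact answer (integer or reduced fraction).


By the scaled semicircle moment identity, m_{2k} = σ^{2k} · C_k with k = 7.
C_7 = (1/(k+1)) · C(2k, k) = (1/8) · C(14, 7) = (1/8) · 3432 = 429.
σ^{2k} = (σ²)^k = (13/6)^7 = 62748517/279936.

Therefore m_{14} = σ^{14} · C_7 = (62748517/279936) · 429 = 8973037931/93312.


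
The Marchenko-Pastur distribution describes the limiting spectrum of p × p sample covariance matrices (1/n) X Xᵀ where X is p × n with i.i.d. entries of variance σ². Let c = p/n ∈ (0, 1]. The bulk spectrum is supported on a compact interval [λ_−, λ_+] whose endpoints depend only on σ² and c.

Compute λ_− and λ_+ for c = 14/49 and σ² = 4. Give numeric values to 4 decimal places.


c = 14/49 = 0.285714; √c = 0.534522.
λ_− = σ² (1 − √c)² = 4 · (1 − 0.534522)² = 4 · (0.465478)² = 0.866677.
λ_+ = σ² (1 + √c)² = 4 · (1 + 0.534522)² = 4 · (1.534522)² = 9.419037.

Rounded to 4 decimal places: λ_− ≈ 0.8667, λ_+ ≈ 9.4190.


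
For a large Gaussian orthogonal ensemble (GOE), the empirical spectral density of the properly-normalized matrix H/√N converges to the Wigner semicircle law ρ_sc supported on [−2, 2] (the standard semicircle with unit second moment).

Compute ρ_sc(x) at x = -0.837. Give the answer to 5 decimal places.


ρ_sc(x) = (1/(2π)) √(4 − x²). With x = -0.837:
  4 − x² = 4 − (-0.837)² = 4 − 0.700569 = 3.299431.
  √(4 − x²) = 1.816434.
  1/(2π) = 0.159155.
  ρ_sc(-0.837) = 0.159155 · 1.816434 = 0.289094.

Rounded to 5 decimal places: ρ_sc(-0.837) ≈ 0.28909.


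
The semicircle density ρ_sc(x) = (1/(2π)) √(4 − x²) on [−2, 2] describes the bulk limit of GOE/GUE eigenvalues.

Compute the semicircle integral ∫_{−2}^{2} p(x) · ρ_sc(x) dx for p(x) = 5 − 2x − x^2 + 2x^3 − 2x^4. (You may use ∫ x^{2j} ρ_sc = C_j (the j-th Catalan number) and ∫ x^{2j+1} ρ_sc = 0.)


Write p(x) = Σ a_i x^i, split into monomials and integrate each against ρ_sc separately.
Using ∫ x^{2j} ρ_sc = C_j = (1/(j+1)) C(2j, j) (Catalan numbers) and ∫ x^{2j+1} ρ_sc = 0 (odd monomials vanish by symmetry):
  i = 0 (even): a_0 · C_{0} = 5 · 1 = 5
  i = 1 (odd): ∫ x^1 ρ_sc = 0 (vanishes)
  i = 2 (even): a_2 · C_{1} = -1 · 1 = -1
  i = 3 (odd): ∫ x^3 ρ_sc = 0 (vanishes)
  i = 4 (even): a_4 · C_{2} = -2 · 2 = -4

Summing the contributions: ∫_{−2}^{2} p(x) ρ_sc(x) dx = 5 + (-1) + (-4) = 0.


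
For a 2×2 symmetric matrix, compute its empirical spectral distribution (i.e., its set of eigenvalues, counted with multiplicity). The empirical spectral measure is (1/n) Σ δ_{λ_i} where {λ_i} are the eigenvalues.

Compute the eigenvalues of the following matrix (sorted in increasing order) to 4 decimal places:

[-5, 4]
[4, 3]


Since M is real symmetric, both eigenvalues are real; they are the roots of det(λI − M) = λ² − (tr M) λ + det M.
tr M = -5 + 3 = -2.
det M = (-5)·3 − 4² = -15 − 16 = -31.
Characteristic polynomial: λ² + 2λ − 31 = 0.
Discriminant Δ = (tr M)² − 4·det M = 4 − (-124) = 128; √Δ = 11.313708.
λ = (tr M ± √Δ)/2 = (-2 ± 11.313708)/2, giving (tr M − √Δ)/2 = -6.6569 and (tr M + √Δ)/2 = 4.6569.

Eigenvalues sorted in increasing order: [-6.6569, 4.6569].


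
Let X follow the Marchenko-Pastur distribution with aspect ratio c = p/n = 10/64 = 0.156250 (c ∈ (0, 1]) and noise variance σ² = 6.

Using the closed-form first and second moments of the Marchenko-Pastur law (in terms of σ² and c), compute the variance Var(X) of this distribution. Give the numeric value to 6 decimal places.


Recall the MP moments m_1 = E[X] = σ² and m_2 = E[X²] = σ⁴ (1 + c).
m_1 = E[X] = σ² = 6, so m_1² = 36.
m_2 = E[X²] = σ⁴ (1 + c) = 36 · (1 + 0.156250) = 36 · 1.156250 = 41.625000.
(Note m_2 − m_1² simplifies to c · σ⁴ = 0.156250 · 36.)

Var(X) = m_2 − m_1² = 41.625000 − 36 = 5.625000.


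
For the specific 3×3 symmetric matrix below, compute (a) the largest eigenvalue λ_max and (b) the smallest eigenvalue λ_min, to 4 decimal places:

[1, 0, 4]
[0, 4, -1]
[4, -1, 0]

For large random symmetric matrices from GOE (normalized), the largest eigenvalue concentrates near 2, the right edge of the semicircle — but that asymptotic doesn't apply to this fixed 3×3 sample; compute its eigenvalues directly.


Since M is real symmetric, all three eigenvalues are real; they are the roots of det(λI − M) = λ³ − (tr M) λ² + s λ − det M, where s is the sum of the principal 2×2 minors.
tr M = 1 + 4 + 0 = 5.
s = (1·4 − 0²) + (1·0 − 4²) + (4·0 − (-1)²) = 4 + (-16) + (-1) = -13.
det M (expand along row 1) = 1·(-1) − 0·4 + 4·(-16) = -65.
Characteristic polynomial: λ³ − 5λ² − 13λ + 65 = 0.
Substitute λ = y + (tr M)/3 = y + 1.666667 to remove the quadratic term: y³ + p·y + q = 0 with p = s − (tr M)²/3 = -21.333333 and q = −2(tr M)³/27 + (tr M)·s/3 − det M = 34.074074.
Three real roots ⇒ use the trigonometric (Viète) form: r = 2√(−p/3) = 5.333333, φ = arccos(3q/(p·r)) = arccos(-0.898437) = 2.686994 rad.
y_k = r·cos(φ/3 − 2πk/3) for k = 0, 1, 2 gives y = 3.333333, 1.938885, -5.272218.
λ_k = y_k + 1.666667 gives λ = 5.0000, 3.6056, -3.6056 (check: the sum is 5.0000 = tr M).

Hence λ_max = 5.0000 and λ_min = -3.6056.


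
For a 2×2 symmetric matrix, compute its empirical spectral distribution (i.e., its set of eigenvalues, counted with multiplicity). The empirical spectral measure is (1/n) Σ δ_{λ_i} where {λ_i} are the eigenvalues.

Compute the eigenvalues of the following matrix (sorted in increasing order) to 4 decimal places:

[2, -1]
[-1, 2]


Since M is real symmetric, both eigenvalues are real; they are the roots of det(λI − M) = λ² − (tr M) λ + det M.
tr M = 2 + 2 = 4.
det M = 2·2 − (-1)² = 4 − 1 = 3.
Characteristic polynomial: λ² − 4λ + 3 = 0.
Discriminant Δ = (tr M)² − 4·det M = 16 − 12 = 4; √Δ = 2.000000.
λ = (tr M ± √Δ)/2 = (4 ± 2.000000)/2, giving (tr M − √Δ)/2 = 1.0000 and (tr M + √Δ)/2 = 3.0000.

Eigenvalues sorted in increasing order: [1.0000, 3.0000].


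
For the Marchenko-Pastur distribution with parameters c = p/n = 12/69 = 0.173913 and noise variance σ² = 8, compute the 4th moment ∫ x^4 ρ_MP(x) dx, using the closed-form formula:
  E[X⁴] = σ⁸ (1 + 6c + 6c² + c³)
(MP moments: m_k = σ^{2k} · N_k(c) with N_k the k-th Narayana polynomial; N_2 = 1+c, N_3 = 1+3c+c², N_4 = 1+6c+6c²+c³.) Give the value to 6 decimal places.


E[X⁴] = σ⁸ (1 + 6c + 6c² + c³) (fourth MP moment). With σ² = 8 (so σ⁸ = 4096) and c = 12/69 = 0.173913: E[X⁴] = 4096 · (1 + 6·0.173913 + 6·(0.173913)² + (0.173913)³) = 4096 · 2.230213.

So E[X^4] = 9134.951919.


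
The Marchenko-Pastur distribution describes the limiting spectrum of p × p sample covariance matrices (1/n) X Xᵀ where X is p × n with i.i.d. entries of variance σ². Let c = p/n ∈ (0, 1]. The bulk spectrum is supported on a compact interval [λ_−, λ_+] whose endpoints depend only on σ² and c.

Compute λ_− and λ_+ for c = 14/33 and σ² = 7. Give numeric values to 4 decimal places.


c = 14/33 = 0.424242; √c = 0.651339.
λ_− = σ² (1 − √c)² = 7 · (1 − 0.651339)² = 7 · (0.348661)² = 0.850952.
λ_+ = σ² (1 + √c)² = 7 · (1 + 0.651339)² = 7 · (1.651339)² = 19.088442.

Rounded to 4 decimal places: λ_− ≈ 0.8510, λ_+ ≈ 19.0884.


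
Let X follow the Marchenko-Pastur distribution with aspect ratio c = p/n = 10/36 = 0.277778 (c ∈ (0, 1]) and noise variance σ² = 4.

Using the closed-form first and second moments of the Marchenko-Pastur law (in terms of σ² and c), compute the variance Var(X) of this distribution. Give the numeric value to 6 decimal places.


Recall the MP moments m_1 = E[X] = σ² and m_2 = E[X²] = σ⁴ (1 + c).
m_1 = E[X] = σ² = 4, so m_1² = 16.
m_2 = E[X²] = σ⁴ (1 + c) = 16 · (1 + 0.277778) = 16 · 1.277778 = 20.444444.
(Note m_2 − m_1² simplifies to c · σ⁴ = 0.277778 · 16.)

Var(X) = m_2 − m_1² = 20.444444 − 16 = 4.444444.


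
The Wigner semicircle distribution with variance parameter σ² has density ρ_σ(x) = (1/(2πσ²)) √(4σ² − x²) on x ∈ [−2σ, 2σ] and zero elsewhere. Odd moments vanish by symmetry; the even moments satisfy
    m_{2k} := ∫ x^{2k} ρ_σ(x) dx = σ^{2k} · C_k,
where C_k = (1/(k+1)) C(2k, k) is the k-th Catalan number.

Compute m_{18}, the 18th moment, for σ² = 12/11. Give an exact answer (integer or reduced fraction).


By the scaled semicircle moment identity, m_{2k} = σ^{2k} · C_k with k = 9.
C_9 = (1/(k+1)) · C(2k, k) = (1/10) · C(18, 9) = (1/10) · 48620 = 4862.
σ^{2k} = (σ²)^k = (12/11)^9 = 5159780352/2357947691.

Therefore m_{18} = σ^{18} · C_9 = (5159780352/2357947691) · 4862 = 2280622915584/214358881.


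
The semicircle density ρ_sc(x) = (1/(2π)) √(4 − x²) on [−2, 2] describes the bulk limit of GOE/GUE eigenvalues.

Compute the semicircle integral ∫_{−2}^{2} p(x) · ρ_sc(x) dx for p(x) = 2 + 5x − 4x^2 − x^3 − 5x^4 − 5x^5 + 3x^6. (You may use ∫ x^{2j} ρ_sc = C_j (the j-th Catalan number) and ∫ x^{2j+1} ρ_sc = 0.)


Write p(x) = Σ a_i x^i, split into monomials and integrate each against ρ_sc separately.
Using ∫ x^{2j} ρ_sc = C_j = (1/(j+1)) C(2j, j) (Catalan numbers) and ∫ x^{2j+1} ρ_sc = 0 (odd monomials vanish by symmetry):
  i = 0 (even): a_0 · C_{0} = 2 · 1 = 2
  i = 1 (odd): ∫ x^1 ρ_sc = 0 (vanishes)
  i = 2 (even): a_2 · C_{1} = -4 · 1 = -4
  i = 3 (odd): ∫ x^3 ρ_sc = 0 (vanishes)
  i = 4 (even): a_4 · C_{2} = -5 · 2 = -10
  i = 5 (odd): ∫ x^5 ρ_sc = 0 (vanishes)
  i = 6 (even): a_6 · C_{3} = 3 · 5 = 15

Summing the contributions: ∫_{−2}^{2} p(x) ρ_sc(x) dx = 2 + (-4) + (-10) + 15 = 3.


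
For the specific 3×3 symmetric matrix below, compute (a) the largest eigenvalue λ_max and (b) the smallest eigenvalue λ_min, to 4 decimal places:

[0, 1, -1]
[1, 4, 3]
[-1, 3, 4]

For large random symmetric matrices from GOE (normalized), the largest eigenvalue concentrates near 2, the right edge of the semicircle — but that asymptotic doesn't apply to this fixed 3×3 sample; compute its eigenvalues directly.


Since M is real symmetric, all three eigenvalues are real; they are the roots of det(λI − M) = λ³ − (tr M) λ² + s λ − det M, where s is the sum of the principal 2×2 minors.
tr M = 0 + 4 + 4 = 8.
s = (0·4 − 1²) + (0·4 − (-1)²) + (4·4 − 3²) = -1 + (-1) + 7 = 5.
det M (expand along row 1) = 0·7 − 1·7 + (-1)·7 = -14.
Characteristic polynomial: λ³ − 8λ² + 5λ + 14 = 0.
Substitute λ = y + (tr M)/3 = y + 2.666667 to remove the quadratic term: y³ + p·y + q = 0 with p = s − (tr M)²/3 = -16.333333 and q = −2(tr M)³/27 + (tr M)·s/3 − det M = -10.592593.
Three real roots ⇒ use the trigonometric (Viète) form: r = 2√(−p/3) = 4.666667, φ = arccos(3q/(p·r)) = arccos(0.416910) = 1.140754 rad.
y_k = r·cos(φ/3 − 2πk/3) for k = 0, 1, 2 gives y = 4.333333, -0.666667, -3.666667.
λ_k = y_k + 2.666667 gives λ = 7.0000, 2.0000, -1.0000 (check: the sum is 8.0000 = tr M).

Hence λ_max = 7.0000 and λ_min = -1.0000.


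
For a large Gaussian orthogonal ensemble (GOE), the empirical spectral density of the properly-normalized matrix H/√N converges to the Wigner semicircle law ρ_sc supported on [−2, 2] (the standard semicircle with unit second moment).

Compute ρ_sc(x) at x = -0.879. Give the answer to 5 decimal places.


ρ_sc(x) = (1/(2π)) √(4 − x²). With x = -0.879:
  4 − x² = 4 − (-0.879)² = 4 − 0.772641 = 3.227359.
  √(4 − x²) = 1.796485.
  1/(2π) = 0.159155.
  ρ_sc(-0.879) = 0.159155 · 1.796485 = 0.285919.

Rounded to 5 decimal places: ρ_sc(-0.879) ≈ 0.28592.


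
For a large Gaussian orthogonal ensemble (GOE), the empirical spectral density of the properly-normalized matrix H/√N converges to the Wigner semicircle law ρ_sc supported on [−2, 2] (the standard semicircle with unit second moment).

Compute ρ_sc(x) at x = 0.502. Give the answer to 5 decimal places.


ρ_sc(x) = (1/(2π)) √(4 − x²). With x = 0.502:
  4 − x² = 4 − (0.502)² = 4 − 0.252004 = 3.747996.
  √(4 − x²) = 1.935974.
  1/(2π) = 0.159155.
  ρ_sc(0.502) = 0.159155 · 1.935974 = 0.308120.

Rounded to 5 decimal places: ρ_sc(0.502) ≈ 0.30812.


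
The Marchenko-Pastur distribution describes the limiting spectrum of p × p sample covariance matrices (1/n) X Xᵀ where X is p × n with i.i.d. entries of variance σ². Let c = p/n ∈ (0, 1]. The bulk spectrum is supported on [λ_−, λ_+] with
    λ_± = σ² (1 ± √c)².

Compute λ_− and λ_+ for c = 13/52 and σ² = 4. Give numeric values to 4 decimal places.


c = 13/52 = 0.250000; √c = 0.500000.
λ_− = σ² (1 − √c)² = 4 · (1 − 0.500000)² = 4 · (0.500000)² = 1.000000.
λ_+ = σ² (1 + √c)² = 4 · (1 + 0.500000)² = 4 · (1.500000)² = 9.000000.

Rounded to 4 decimal places: λ_− ≈ 1.0000, λ_+ ≈ 9.0000.
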